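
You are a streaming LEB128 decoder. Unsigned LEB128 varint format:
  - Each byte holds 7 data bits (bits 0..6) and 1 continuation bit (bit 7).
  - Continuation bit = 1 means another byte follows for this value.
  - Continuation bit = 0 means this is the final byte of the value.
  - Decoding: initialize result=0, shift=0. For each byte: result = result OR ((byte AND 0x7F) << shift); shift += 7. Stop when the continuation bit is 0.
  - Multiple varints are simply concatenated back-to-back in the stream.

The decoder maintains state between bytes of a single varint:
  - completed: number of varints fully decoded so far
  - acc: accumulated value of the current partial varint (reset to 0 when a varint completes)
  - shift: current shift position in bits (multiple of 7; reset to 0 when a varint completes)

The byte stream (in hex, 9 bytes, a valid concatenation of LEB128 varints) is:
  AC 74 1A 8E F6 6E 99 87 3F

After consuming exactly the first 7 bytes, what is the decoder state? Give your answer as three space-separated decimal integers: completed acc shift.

Answer: 3 25 7

Derivation:
byte[0]=0xAC cont=1 payload=0x2C: acc |= 44<<0 -> completed=0 acc=44 shift=7
byte[1]=0x74 cont=0 payload=0x74: varint #1 complete (value=14892); reset -> completed=1 acc=0 shift=0
byte[2]=0x1A cont=0 payload=0x1A: varint #2 complete (value=26); reset -> completed=2 acc=0 shift=0
byte[3]=0x8E cont=1 payload=0x0E: acc |= 14<<0 -> completed=2 acc=14 shift=7
byte[4]=0xF6 cont=1 payload=0x76: acc |= 118<<7 -> completed=2 acc=15118 shift=14
byte[5]=0x6E cont=0 payload=0x6E: varint #3 complete (value=1817358); reset -> completed=3 acc=0 shift=0
byte[6]=0x99 cont=1 payload=0x19: acc |= 25<<0 -> completed=3 acc=25 shift=7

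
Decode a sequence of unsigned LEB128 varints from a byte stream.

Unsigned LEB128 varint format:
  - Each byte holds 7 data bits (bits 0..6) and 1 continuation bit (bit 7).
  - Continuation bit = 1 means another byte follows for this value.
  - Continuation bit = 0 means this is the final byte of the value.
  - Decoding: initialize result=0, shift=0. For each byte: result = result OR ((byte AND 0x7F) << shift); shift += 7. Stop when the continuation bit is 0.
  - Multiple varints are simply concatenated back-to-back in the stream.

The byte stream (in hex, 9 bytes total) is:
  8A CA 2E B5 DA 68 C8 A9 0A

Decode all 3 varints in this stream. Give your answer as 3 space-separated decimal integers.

  byte[0]=0x8A cont=1 payload=0x0A=10: acc |= 10<<0 -> acc=10 shift=7
  byte[1]=0xCA cont=1 payload=0x4A=74: acc |= 74<<7 -> acc=9482 shift=14
  byte[2]=0x2E cont=0 payload=0x2E=46: acc |= 46<<14 -> acc=763146 shift=21 [end]
Varint 1: bytes[0:3] = 8A CA 2E -> value 763146 (3 byte(s))
  byte[3]=0xB5 cont=1 payload=0x35=53: acc |= 53<<0 -> acc=53 shift=7
  byte[4]=0xDA cont=1 payload=0x5A=90: acc |= 90<<7 -> acc=11573 shift=14
  byte[5]=0x68 cont=0 payload=0x68=104: acc |= 104<<14 -> acc=1715509 shift=21 [end]
Varint 2: bytes[3:6] = B5 DA 68 -> value 1715509 (3 byte(s))
  byte[6]=0xC8 cont=1 payload=0x48=72: acc |= 72<<0 -> acc=72 shift=7
  byte[7]=0xA9 cont=1 payload=0x29=41: acc |= 41<<7 -> acc=5320 shift=14
  byte[8]=0x0A cont=0 payload=0x0A=10: acc |= 10<<14 -> acc=169160 shift=21 [end]
Varint 3: bytes[6:9] = C8 A9 0A -> value 169160 (3 byte(s))

Answer: 763146 1715509 169160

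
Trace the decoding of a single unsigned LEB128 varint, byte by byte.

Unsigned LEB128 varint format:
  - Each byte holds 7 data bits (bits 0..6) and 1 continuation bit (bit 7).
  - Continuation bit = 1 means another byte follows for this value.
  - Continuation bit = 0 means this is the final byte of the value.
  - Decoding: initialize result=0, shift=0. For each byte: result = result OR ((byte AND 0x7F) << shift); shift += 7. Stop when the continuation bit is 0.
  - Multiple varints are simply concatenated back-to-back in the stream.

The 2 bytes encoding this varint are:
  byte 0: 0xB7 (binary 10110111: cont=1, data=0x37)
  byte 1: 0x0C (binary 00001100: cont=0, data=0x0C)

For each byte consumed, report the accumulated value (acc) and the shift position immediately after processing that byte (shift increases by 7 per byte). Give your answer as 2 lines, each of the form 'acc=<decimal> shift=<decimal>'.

byte 0=0xB7: payload=0x37=55, contrib = 55<<0 = 55; acc -> 55, shift -> 7
byte 1=0x0C: payload=0x0C=12, contrib = 12<<7 = 1536; acc -> 1591, shift -> 14

Answer: acc=55 shift=7
acc=1591 shift=14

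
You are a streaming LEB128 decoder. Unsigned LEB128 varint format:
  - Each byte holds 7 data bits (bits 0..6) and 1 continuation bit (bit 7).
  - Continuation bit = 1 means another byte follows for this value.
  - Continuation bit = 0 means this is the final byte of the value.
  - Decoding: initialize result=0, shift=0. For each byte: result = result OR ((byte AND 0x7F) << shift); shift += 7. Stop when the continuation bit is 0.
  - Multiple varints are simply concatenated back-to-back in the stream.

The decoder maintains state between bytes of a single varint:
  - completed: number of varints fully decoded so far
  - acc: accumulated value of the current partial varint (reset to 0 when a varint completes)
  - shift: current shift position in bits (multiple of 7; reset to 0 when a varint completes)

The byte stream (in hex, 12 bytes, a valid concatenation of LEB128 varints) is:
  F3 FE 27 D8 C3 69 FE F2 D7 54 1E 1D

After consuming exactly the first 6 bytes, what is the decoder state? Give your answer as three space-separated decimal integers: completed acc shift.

Answer: 2 0 0

Derivation:
byte[0]=0xF3 cont=1 payload=0x73: acc |= 115<<0 -> completed=0 acc=115 shift=7
byte[1]=0xFE cont=1 payload=0x7E: acc |= 126<<7 -> completed=0 acc=16243 shift=14
byte[2]=0x27 cont=0 payload=0x27: varint #1 complete (value=655219); reset -> completed=1 acc=0 shift=0
byte[3]=0xD8 cont=1 payload=0x58: acc |= 88<<0 -> completed=1 acc=88 shift=7
byte[4]=0xC3 cont=1 payload=0x43: acc |= 67<<7 -> completed=1 acc=8664 shift=14
byte[5]=0x69 cont=0 payload=0x69: varint #2 complete (value=1728984); reset -> completed=2 acc=0 shift=0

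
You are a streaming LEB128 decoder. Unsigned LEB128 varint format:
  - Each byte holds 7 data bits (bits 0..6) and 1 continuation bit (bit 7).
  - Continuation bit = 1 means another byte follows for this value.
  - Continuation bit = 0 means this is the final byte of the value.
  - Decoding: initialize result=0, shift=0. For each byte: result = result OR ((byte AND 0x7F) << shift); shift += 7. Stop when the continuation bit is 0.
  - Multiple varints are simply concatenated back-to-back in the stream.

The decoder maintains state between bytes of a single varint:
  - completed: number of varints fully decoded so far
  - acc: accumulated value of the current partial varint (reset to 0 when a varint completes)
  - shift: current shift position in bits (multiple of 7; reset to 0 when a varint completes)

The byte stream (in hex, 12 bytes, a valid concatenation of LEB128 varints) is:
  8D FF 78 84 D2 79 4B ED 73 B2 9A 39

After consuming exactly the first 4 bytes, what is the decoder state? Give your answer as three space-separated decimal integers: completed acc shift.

byte[0]=0x8D cont=1 payload=0x0D: acc |= 13<<0 -> completed=0 acc=13 shift=7
byte[1]=0xFF cont=1 payload=0x7F: acc |= 127<<7 -> completed=0 acc=16269 shift=14
byte[2]=0x78 cont=0 payload=0x78: varint #1 complete (value=1982349); reset -> completed=1 acc=0 shift=0
byte[3]=0x84 cont=1 payload=0x04: acc |= 4<<0 -> completed=1 acc=4 shift=7

Answer: 1 4 7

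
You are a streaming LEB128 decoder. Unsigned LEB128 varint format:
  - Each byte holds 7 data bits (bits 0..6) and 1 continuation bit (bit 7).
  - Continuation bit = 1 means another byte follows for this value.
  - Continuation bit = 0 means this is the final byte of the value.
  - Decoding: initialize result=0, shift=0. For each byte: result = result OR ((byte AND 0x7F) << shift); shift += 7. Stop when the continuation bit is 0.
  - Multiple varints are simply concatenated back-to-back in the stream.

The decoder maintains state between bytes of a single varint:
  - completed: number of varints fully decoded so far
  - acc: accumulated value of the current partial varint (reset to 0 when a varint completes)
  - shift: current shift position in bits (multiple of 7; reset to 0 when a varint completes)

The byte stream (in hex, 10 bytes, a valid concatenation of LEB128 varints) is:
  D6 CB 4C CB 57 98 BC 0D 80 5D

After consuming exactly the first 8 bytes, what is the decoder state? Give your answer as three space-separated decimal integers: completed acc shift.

byte[0]=0xD6 cont=1 payload=0x56: acc |= 86<<0 -> completed=0 acc=86 shift=7
byte[1]=0xCB cont=1 payload=0x4B: acc |= 75<<7 -> completed=0 acc=9686 shift=14
byte[2]=0x4C cont=0 payload=0x4C: varint #1 complete (value=1254870); reset -> completed=1 acc=0 shift=0
byte[3]=0xCB cont=1 payload=0x4B: acc |= 75<<0 -> completed=1 acc=75 shift=7
byte[4]=0x57 cont=0 payload=0x57: varint #2 complete (value=11211); reset -> completed=2 acc=0 shift=0
byte[5]=0x98 cont=1 payload=0x18: acc |= 24<<0 -> completed=2 acc=24 shift=7
byte[6]=0xBC cont=1 payload=0x3C: acc |= 60<<7 -> completed=2 acc=7704 shift=14
byte[7]=0x0D cont=0 payload=0x0D: varint #3 complete (value=220696); reset -> completed=3 acc=0 shift=0

Answer: 3 0 0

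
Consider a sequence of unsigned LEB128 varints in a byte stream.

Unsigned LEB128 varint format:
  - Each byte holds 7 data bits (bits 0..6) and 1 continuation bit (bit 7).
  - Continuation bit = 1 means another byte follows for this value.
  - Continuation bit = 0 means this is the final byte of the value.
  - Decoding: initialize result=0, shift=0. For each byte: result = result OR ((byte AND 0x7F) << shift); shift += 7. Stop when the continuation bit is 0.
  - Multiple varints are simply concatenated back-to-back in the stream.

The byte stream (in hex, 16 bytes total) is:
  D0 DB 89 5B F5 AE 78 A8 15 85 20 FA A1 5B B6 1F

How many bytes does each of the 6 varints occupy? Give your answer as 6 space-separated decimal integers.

  byte[0]=0xD0 cont=1 payload=0x50=80: acc |= 80<<0 -> acc=80 shift=7
  byte[1]=0xDB cont=1 payload=0x5B=91: acc |= 91<<7 -> acc=11728 shift=14
  byte[2]=0x89 cont=1 payload=0x09=9: acc |= 9<<14 -> acc=159184 shift=21
  byte[3]=0x5B cont=0 payload=0x5B=91: acc |= 91<<21 -> acc=191000016 shift=28 [end]
Varint 1: bytes[0:4] = D0 DB 89 5B -> value 191000016 (4 byte(s))
  byte[4]=0xF5 cont=1 payload=0x75=117: acc |= 117<<0 -> acc=117 shift=7
  byte[5]=0xAE cont=1 payload=0x2E=46: acc |= 46<<7 -> acc=6005 shift=14
  byte[6]=0x78 cont=0 payload=0x78=120: acc |= 120<<14 -> acc=1972085 shift=21 [end]
Varint 2: bytes[4:7] = F5 AE 78 -> value 1972085 (3 byte(s))
  byte[7]=0xA8 cont=1 payload=0x28=40: acc |= 40<<0 -> acc=40 shift=7
  byte[8]=0x15 cont=0 payload=0x15=21: acc |= 21<<7 -> acc=2728 shift=14 [end]
Varint 3: bytes[7:9] = A8 15 -> value 2728 (2 byte(s))
  byte[9]=0x85 cont=1 payload=0x05=5: acc |= 5<<0 -> acc=5 shift=7
  byte[10]=0x20 cont=0 payload=0x20=32: acc |= 32<<7 -> acc=4101 shift=14 [end]
Varint 4: bytes[9:11] = 85 20 -> value 4101 (2 byte(s))
  byte[11]=0xFA cont=1 payload=0x7A=122: acc |= 122<<0 -> acc=122 shift=7
  byte[12]=0xA1 cont=1 payload=0x21=33: acc |= 33<<7 -> acc=4346 shift=14
  byte[13]=0x5B cont=0 payload=0x5B=91: acc |= 91<<14 -> acc=1495290 shift=21 [end]
Varint 5: bytes[11:14] = FA A1 5B -> value 1495290 (3 byte(s))
  byte[14]=0xB6 cont=1 payload=0x36=54: acc |= 54<<0 -> acc=54 shift=7
  byte[15]=0x1F cont=0 payload=0x1F=31: acc |= 31<<7 -> acc=4022 shift=14 [end]
Varint 6: bytes[14:16] = B6 1F -> value 4022 (2 byte(s))

Answer: 4 3 2 2 3 2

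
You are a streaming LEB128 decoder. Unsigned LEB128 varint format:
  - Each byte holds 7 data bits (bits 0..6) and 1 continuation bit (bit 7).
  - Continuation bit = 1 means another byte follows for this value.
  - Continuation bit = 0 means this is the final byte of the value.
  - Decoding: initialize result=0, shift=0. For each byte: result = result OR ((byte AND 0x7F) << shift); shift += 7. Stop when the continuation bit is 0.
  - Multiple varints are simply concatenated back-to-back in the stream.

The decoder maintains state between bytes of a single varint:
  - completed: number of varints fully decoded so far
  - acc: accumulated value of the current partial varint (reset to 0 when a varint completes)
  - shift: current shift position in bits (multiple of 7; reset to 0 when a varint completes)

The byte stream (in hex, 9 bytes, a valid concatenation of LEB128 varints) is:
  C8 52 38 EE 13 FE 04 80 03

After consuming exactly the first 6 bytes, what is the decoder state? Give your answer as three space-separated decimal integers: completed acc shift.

Answer: 3 126 7

Derivation:
byte[0]=0xC8 cont=1 payload=0x48: acc |= 72<<0 -> completed=0 acc=72 shift=7
byte[1]=0x52 cont=0 payload=0x52: varint #1 complete (value=10568); reset -> completed=1 acc=0 shift=0
byte[2]=0x38 cont=0 payload=0x38: varint #2 complete (value=56); reset -> completed=2 acc=0 shift=0
byte[3]=0xEE cont=1 payload=0x6E: acc |= 110<<0 -> completed=2 acc=110 shift=7
byte[4]=0x13 cont=0 payload=0x13: varint #3 complete (value=2542); reset -> completed=3 acc=0 shift=0
byte[5]=0xFE cont=1 payload=0x7E: acc |= 126<<0 -> completed=3 acc=126 shift=7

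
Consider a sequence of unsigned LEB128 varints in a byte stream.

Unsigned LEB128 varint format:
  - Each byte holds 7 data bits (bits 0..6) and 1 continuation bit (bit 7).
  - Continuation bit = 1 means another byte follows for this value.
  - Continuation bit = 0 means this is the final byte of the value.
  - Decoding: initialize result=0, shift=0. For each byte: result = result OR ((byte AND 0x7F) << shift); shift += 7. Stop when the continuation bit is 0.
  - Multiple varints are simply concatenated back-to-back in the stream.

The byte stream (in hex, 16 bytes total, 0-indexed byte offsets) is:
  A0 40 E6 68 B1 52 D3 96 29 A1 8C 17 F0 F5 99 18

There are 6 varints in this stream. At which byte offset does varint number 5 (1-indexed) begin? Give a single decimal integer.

Answer: 9

Derivation:
  byte[0]=0xA0 cont=1 payload=0x20=32: acc |= 32<<0 -> acc=32 shift=7
  byte[1]=0x40 cont=0 payload=0x40=64: acc |= 64<<7 -> acc=8224 shift=14 [end]
Varint 1: bytes[0:2] = A0 40 -> value 8224 (2 byte(s))
  byte[2]=0xE6 cont=1 payload=0x66=102: acc |= 102<<0 -> acc=102 shift=7
  byte[3]=0x68 cont=0 payload=0x68=104: acc |= 104<<7 -> acc=13414 shift=14 [end]
Varint 2: bytes[2:4] = E6 68 -> value 13414 (2 byte(s))
  byte[4]=0xB1 cont=1 payload=0x31=49: acc |= 49<<0 -> acc=49 shift=7
  byte[5]=0x52 cont=0 payload=0x52=82: acc |= 82<<7 -> acc=10545 shift=14 [end]
Varint 3: bytes[4:6] = B1 52 -> value 10545 (2 byte(s))
  byte[6]=0xD3 cont=1 payload=0x53=83: acc |= 83<<0 -> acc=83 shift=7
  byte[7]=0x96 cont=1 payload=0x16=22: acc |= 22<<7 -> acc=2899 shift=14
  byte[8]=0x29 cont=0 payload=0x29=41: acc |= 41<<14 -> acc=674643 shift=21 [end]
Varint 4: bytes[6:9] = D3 96 29 -> value 674643 (3 byte(s))
  byte[9]=0xA1 cont=1 payload=0x21=33: acc |= 33<<0 -> acc=33 shift=7
  byte[10]=0x8C cont=1 payload=0x0C=12: acc |= 12<<7 -> acc=1569 shift=14
  byte[11]=0x17 cont=0 payload=0x17=23: acc |= 23<<14 -> acc=378401 shift=21 [end]
Varint 5: bytes[9:12] = A1 8C 17 -> value 378401 (3 byte(s))
  byte[12]=0xF0 cont=1 payload=0x70=112: acc |= 112<<0 -> acc=112 shift=7
  byte[13]=0xF5 cont=1 payload=0x75=117: acc |= 117<<7 -> acc=15088 shift=14
  byte[14]=0x99 cont=1 payload=0x19=25: acc |= 25<<14 -> acc=424688 shift=21
  byte[15]=0x18 cont=0 payload=0x18=24: acc |= 24<<21 -> acc=50756336 shift=28 [end]
Varint 6: bytes[12:16] = F0 F5 99 18 -> value 50756336 (4 byte(s))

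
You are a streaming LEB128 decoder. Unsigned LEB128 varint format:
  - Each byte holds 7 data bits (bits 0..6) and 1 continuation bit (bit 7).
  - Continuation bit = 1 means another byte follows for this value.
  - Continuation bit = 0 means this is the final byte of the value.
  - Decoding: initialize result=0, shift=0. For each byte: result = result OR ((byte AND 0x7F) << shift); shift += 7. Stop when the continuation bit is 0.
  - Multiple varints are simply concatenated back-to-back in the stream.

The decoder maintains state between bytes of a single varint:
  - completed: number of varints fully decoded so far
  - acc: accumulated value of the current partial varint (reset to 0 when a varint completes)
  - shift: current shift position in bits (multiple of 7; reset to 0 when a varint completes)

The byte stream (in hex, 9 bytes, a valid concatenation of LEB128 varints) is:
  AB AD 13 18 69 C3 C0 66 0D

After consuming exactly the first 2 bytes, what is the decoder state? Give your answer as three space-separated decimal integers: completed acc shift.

byte[0]=0xAB cont=1 payload=0x2B: acc |= 43<<0 -> completed=0 acc=43 shift=7
byte[1]=0xAD cont=1 payload=0x2D: acc |= 45<<7 -> completed=0 acc=5803 shift=14

Answer: 0 5803 14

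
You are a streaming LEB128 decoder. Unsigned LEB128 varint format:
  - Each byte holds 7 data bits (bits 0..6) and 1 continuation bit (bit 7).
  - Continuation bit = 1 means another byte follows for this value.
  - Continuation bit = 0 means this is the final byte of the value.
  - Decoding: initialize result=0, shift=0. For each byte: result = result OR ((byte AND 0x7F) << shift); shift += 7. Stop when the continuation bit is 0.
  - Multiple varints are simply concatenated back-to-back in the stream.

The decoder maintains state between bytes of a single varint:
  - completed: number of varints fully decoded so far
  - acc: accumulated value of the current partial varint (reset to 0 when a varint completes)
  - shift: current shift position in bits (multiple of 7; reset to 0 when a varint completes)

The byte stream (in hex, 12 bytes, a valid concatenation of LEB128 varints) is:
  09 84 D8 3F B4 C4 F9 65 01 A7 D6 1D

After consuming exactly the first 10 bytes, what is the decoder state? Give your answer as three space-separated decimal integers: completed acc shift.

Answer: 4 39 7

Derivation:
byte[0]=0x09 cont=0 payload=0x09: varint #1 complete (value=9); reset -> completed=1 acc=0 shift=0
byte[1]=0x84 cont=1 payload=0x04: acc |= 4<<0 -> completed=1 acc=4 shift=7
byte[2]=0xD8 cont=1 payload=0x58: acc |= 88<<7 -> completed=1 acc=11268 shift=14
byte[3]=0x3F cont=0 payload=0x3F: varint #2 complete (value=1043460); reset -> completed=2 acc=0 shift=0
byte[4]=0xB4 cont=1 payload=0x34: acc |= 52<<0 -> completed=2 acc=52 shift=7
byte[5]=0xC4 cont=1 payload=0x44: acc |= 68<<7 -> completed=2 acc=8756 shift=14
byte[6]=0xF9 cont=1 payload=0x79: acc |= 121<<14 -> completed=2 acc=1991220 shift=21
byte[7]=0x65 cont=0 payload=0x65: varint #3 complete (value=213803572); reset -> completed=3 acc=0 shift=0
byte[8]=0x01 cont=0 payload=0x01: varint #4 complete (value=1); reset -> completed=4 acc=0 shift=0
byte[9]=0xA7 cont=1 payload=0x27: acc |= 39<<0 -> completed=4 acc=39 shift=7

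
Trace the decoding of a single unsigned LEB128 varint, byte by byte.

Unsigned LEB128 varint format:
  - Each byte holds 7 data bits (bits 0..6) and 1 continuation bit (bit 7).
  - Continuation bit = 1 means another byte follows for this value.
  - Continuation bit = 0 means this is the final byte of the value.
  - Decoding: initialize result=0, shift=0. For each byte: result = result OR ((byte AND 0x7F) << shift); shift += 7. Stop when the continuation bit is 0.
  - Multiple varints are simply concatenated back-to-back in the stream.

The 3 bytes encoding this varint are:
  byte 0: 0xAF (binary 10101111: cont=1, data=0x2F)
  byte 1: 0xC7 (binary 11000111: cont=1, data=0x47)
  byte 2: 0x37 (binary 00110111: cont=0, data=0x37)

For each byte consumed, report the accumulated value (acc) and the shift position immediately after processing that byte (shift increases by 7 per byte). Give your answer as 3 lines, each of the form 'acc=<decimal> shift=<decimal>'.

Answer: acc=47 shift=7
acc=9135 shift=14
acc=910255 shift=21

Derivation:
byte 0=0xAF: payload=0x2F=47, contrib = 47<<0 = 47; acc -> 47, shift -> 7
byte 1=0xC7: payload=0x47=71, contrib = 71<<7 = 9088; acc -> 9135, shift -> 14
byte 2=0x37: payload=0x37=55, contrib = 55<<14 = 901120; acc -> 910255, shift -> 21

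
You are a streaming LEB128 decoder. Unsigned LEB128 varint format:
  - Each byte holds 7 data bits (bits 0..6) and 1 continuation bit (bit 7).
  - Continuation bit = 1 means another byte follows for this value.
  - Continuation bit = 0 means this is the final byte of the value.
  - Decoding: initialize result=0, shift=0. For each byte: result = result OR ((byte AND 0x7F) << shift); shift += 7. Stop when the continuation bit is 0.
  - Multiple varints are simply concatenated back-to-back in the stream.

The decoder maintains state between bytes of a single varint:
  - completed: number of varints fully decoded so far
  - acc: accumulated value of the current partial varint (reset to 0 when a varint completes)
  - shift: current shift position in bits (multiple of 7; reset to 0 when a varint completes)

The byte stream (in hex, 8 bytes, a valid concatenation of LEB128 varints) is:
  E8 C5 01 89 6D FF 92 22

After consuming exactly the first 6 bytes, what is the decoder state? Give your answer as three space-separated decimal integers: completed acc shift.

Answer: 2 127 7

Derivation:
byte[0]=0xE8 cont=1 payload=0x68: acc |= 104<<0 -> completed=0 acc=104 shift=7
byte[1]=0xC5 cont=1 payload=0x45: acc |= 69<<7 -> completed=0 acc=8936 shift=14
byte[2]=0x01 cont=0 payload=0x01: varint #1 complete (value=25320); reset -> completed=1 acc=0 shift=0
byte[3]=0x89 cont=1 payload=0x09: acc |= 9<<0 -> completed=1 acc=9 shift=7
byte[4]=0x6D cont=0 payload=0x6D: varint #2 complete (value=13961); reset -> completed=2 acc=0 shift=0
byte[5]=0xFF cont=1 payload=0x7F: acc |= 127<<0 -> completed=2 acc=127 shift=7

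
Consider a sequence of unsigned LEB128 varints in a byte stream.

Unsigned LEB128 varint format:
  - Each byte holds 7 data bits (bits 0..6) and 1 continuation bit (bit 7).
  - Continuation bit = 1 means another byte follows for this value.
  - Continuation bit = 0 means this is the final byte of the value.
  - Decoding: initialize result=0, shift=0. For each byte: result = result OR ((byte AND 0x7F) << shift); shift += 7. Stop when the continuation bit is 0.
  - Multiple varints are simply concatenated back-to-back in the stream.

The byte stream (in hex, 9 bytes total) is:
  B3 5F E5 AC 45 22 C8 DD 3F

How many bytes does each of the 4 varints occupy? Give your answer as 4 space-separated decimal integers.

Answer: 2 3 1 3

Derivation:
  byte[0]=0xB3 cont=1 payload=0x33=51: acc |= 51<<0 -> acc=51 shift=7
  byte[1]=0x5F cont=0 payload=0x5F=95: acc |= 95<<7 -> acc=12211 shift=14 [end]
Varint 1: bytes[0:2] = B3 5F -> value 12211 (2 byte(s))
  byte[2]=0xE5 cont=1 payload=0x65=101: acc |= 101<<0 -> acc=101 shift=7
  byte[3]=0xAC cont=1 payload=0x2C=44: acc |= 44<<7 -> acc=5733 shift=14
  byte[4]=0x45 cont=0 payload=0x45=69: acc |= 69<<14 -> acc=1136229 shift=21 [end]
Varint 2: bytes[2:5] = E5 AC 45 -> value 1136229 (3 byte(s))
  byte[5]=0x22 cont=0 payload=0x22=34: acc |= 34<<0 -> acc=34 shift=7 [end]
Varint 3: bytes[5:6] = 22 -> value 34 (1 byte(s))
  byte[6]=0xC8 cont=1 payload=0x48=72: acc |= 72<<0 -> acc=72 shift=7
  byte[7]=0xDD cont=1 payload=0x5D=93: acc |= 93<<7 -> acc=11976 shift=14
  byte[8]=0x3F cont=0 payload=0x3F=63: acc |= 63<<14 -> acc=1044168 shift=21 [end]
Varint 4: bytes[6:9] = C8 DD 3F -> value 1044168 (3 byte(s))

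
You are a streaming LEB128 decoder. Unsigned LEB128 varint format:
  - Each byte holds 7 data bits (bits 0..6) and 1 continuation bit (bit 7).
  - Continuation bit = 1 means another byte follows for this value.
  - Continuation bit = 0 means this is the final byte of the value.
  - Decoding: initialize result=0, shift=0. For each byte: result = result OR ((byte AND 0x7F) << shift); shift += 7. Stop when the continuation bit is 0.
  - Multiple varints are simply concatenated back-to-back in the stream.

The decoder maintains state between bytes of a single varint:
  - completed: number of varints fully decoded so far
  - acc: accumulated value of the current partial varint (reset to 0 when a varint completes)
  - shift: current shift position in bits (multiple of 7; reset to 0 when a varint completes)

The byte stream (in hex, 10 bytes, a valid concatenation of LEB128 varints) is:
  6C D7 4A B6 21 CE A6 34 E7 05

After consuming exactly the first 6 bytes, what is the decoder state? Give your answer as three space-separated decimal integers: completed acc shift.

byte[0]=0x6C cont=0 payload=0x6C: varint #1 complete (value=108); reset -> completed=1 acc=0 shift=0
byte[1]=0xD7 cont=1 payload=0x57: acc |= 87<<0 -> completed=1 acc=87 shift=7
byte[2]=0x4A cont=0 payload=0x4A: varint #2 complete (value=9559); reset -> completed=2 acc=0 shift=0
byte[3]=0xB6 cont=1 payload=0x36: acc |= 54<<0 -> completed=2 acc=54 shift=7
byte[4]=0x21 cont=0 payload=0x21: varint #3 complete (value=4278); reset -> completed=3 acc=0 shift=0
byte[5]=0xCE cont=1 payload=0x4E: acc |= 78<<0 -> completed=3 acc=78 shift=7

Answer: 3 78 7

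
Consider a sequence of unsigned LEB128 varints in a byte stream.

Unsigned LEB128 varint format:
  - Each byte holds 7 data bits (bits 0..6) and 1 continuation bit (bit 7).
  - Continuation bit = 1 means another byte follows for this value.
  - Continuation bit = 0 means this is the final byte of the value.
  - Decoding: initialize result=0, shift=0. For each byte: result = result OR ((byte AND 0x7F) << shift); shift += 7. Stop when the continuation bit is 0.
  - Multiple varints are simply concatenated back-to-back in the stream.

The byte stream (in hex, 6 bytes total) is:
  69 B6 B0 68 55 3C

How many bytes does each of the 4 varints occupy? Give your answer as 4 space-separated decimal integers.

  byte[0]=0x69 cont=0 payload=0x69=105: acc |= 105<<0 -> acc=105 shift=7 [end]
Varint 1: bytes[0:1] = 69 -> value 105 (1 byte(s))
  byte[1]=0xB6 cont=1 payload=0x36=54: acc |= 54<<0 -> acc=54 shift=7
  byte[2]=0xB0 cont=1 payload=0x30=48: acc |= 48<<7 -> acc=6198 shift=14
  byte[3]=0x68 cont=0 payload=0x68=104: acc |= 104<<14 -> acc=1710134 shift=21 [end]
Varint 2: bytes[1:4] = B6 B0 68 -> value 1710134 (3 byte(s))
  byte[4]=0x55 cont=0 payload=0x55=85: acc |= 85<<0 -> acc=85 shift=7 [end]
Varint 3: bytes[4:5] = 55 -> value 85 (1 byte(s))
  byte[5]=0x3C cont=0 payload=0x3C=60: acc |= 60<<0 -> acc=60 shift=7 [end]
Varint 4: bytes[5:6] = 3C -> value 60 (1 byte(s))

Answer: 1 3 1 1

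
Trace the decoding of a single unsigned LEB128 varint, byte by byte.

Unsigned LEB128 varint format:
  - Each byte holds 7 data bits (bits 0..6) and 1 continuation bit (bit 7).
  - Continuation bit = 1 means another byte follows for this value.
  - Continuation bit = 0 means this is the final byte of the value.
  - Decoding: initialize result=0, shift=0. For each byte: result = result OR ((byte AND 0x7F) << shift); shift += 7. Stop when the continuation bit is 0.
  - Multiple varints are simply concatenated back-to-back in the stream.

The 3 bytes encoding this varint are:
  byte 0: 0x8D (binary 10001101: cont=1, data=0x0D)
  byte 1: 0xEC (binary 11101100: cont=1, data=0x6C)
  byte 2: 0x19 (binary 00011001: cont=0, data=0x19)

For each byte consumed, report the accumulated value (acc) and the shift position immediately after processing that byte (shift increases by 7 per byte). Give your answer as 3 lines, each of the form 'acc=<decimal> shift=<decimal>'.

Answer: acc=13 shift=7
acc=13837 shift=14
acc=423437 shift=21

Derivation:
byte 0=0x8D: payload=0x0D=13, contrib = 13<<0 = 13; acc -> 13, shift -> 7
byte 1=0xEC: payload=0x6C=108, contrib = 108<<7 = 13824; acc -> 13837, shift -> 14
byte 2=0x19: payload=0x19=25, contrib = 25<<14 = 409600; acc -> 423437, shift -> 21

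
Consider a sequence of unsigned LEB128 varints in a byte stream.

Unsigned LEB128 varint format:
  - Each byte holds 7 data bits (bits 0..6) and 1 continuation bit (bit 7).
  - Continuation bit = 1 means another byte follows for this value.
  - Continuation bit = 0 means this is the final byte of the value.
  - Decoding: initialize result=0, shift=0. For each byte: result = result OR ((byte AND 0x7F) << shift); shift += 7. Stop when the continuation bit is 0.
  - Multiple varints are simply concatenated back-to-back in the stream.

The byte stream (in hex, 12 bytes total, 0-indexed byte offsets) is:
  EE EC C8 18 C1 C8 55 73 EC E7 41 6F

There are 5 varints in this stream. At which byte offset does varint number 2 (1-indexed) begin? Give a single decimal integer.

  byte[0]=0xEE cont=1 payload=0x6E=110: acc |= 110<<0 -> acc=110 shift=7
  byte[1]=0xEC cont=1 payload=0x6C=108: acc |= 108<<7 -> acc=13934 shift=14
  byte[2]=0xC8 cont=1 payload=0x48=72: acc |= 72<<14 -> acc=1193582 shift=21
  byte[3]=0x18 cont=0 payload=0x18=24: acc |= 24<<21 -> acc=51525230 shift=28 [end]
Varint 1: bytes[0:4] = EE EC C8 18 -> value 51525230 (4 byte(s))
  byte[4]=0xC1 cont=1 payload=0x41=65: acc |= 65<<0 -> acc=65 shift=7
  byte[5]=0xC8 cont=1 payload=0x48=72: acc |= 72<<7 -> acc=9281 shift=14
  byte[6]=0x55 cont=0 payload=0x55=85: acc |= 85<<14 -> acc=1401921 shift=21 [end]
Varint 2: bytes[4:7] = C1 C8 55 -> value 1401921 (3 byte(s))
  byte[7]=0x73 cont=0 payload=0x73=115: acc |= 115<<0 -> acc=115 shift=7 [end]
Varint 3: bytes[7:8] = 73 -> value 115 (1 byte(s))
  byte[8]=0xEC cont=1 payload=0x6C=108: acc |= 108<<0 -> acc=108 shift=7
  byte[9]=0xE7 cont=1 payload=0x67=103: acc |= 103<<7 -> acc=13292 shift=14
  byte[10]=0x41 cont=0 payload=0x41=65: acc |= 65<<14 -> acc=1078252 shift=21 [end]
Varint 4: bytes[8:11] = EC E7 41 -> value 1078252 (3 byte(s))
  byte[11]=0x6F cont=0 payload=0x6F=111: acc |= 111<<0 -> acc=111 shift=7 [end]
Varint 5: bytes[11:12] = 6F -> value 111 (1 byte(s))

Answer: 4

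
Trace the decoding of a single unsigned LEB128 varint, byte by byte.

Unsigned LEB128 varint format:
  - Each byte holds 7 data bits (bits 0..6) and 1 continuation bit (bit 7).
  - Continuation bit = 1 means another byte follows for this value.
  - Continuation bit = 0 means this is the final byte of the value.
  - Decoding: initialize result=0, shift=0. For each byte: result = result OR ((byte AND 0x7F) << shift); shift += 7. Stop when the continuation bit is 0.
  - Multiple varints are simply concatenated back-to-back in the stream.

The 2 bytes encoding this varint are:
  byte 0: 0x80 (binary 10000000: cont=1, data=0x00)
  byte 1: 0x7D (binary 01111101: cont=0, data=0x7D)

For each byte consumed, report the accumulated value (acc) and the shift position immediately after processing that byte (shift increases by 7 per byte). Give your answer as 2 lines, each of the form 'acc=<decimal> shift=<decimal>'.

byte 0=0x80: payload=0x00=0, contrib = 0<<0 = 0; acc -> 0, shift -> 7
byte 1=0x7D: payload=0x7D=125, contrib = 125<<7 = 16000; acc -> 16000, shift -> 14

Answer: acc=0 shift=7
acc=16000 shift=14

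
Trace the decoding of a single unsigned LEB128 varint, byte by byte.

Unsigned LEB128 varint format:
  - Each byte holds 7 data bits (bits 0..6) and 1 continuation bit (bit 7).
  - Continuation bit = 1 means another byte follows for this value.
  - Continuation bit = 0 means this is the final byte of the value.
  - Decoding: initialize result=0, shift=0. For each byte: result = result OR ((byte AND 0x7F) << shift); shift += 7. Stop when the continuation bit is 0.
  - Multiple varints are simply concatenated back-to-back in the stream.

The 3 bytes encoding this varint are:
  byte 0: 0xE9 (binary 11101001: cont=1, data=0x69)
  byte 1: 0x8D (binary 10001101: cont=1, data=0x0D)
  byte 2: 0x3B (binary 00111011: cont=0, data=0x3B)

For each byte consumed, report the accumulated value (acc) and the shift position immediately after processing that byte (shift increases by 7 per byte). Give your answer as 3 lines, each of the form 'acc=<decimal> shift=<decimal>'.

Answer: acc=105 shift=7
acc=1769 shift=14
acc=968425 shift=21

Derivation:
byte 0=0xE9: payload=0x69=105, contrib = 105<<0 = 105; acc -> 105, shift -> 7
byte 1=0x8D: payload=0x0D=13, contrib = 13<<7 = 1664; acc -> 1769, shift -> 14
byte 2=0x3B: payload=0x3B=59, contrib = 59<<14 = 966656; acc -> 968425, shift -> 21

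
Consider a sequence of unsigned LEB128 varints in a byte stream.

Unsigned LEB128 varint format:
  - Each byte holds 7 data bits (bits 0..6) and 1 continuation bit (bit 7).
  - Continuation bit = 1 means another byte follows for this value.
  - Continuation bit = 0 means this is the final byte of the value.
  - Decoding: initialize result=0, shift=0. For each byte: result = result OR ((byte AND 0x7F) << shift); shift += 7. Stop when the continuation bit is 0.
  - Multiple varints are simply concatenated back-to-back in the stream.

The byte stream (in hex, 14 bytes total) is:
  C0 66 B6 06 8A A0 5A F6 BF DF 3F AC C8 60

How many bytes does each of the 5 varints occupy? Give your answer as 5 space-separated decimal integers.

Answer: 2 2 3 4 3

Derivation:
  byte[0]=0xC0 cont=1 payload=0x40=64: acc |= 64<<0 -> acc=64 shift=7
  byte[1]=0x66 cont=0 payload=0x66=102: acc |= 102<<7 -> acc=13120 shift=14 [end]
Varint 1: bytes[0:2] = C0 66 -> value 13120 (2 byte(s))
  byte[2]=0xB6 cont=1 payload=0x36=54: acc |= 54<<0 -> acc=54 shift=7
  byte[3]=0x06 cont=0 payload=0x06=6: acc |= 6<<7 -> acc=822 shift=14 [end]
Varint 2: bytes[2:4] = B6 06 -> value 822 (2 byte(s))
  byte[4]=0x8A cont=1 payload=0x0A=10: acc |= 10<<0 -> acc=10 shift=7
  byte[5]=0xA0 cont=1 payload=0x20=32: acc |= 32<<7 -> acc=4106 shift=14
  byte[6]=0x5A cont=0 payload=0x5A=90: acc |= 90<<14 -> acc=1478666 shift=21 [end]
Varint 3: bytes[4:7] = 8A A0 5A -> value 1478666 (3 byte(s))
  byte[7]=0xF6 cont=1 payload=0x76=118: acc |= 118<<0 -> acc=118 shift=7
  byte[8]=0xBF cont=1 payload=0x3F=63: acc |= 63<<7 -> acc=8182 shift=14
  byte[9]=0xDF cont=1 payload=0x5F=95: acc |= 95<<14 -> acc=1564662 shift=21
  byte[10]=0x3F cont=0 payload=0x3F=63: acc |= 63<<21 -> acc=133685238 shift=28 [end]
Varint 4: bytes[7:11] = F6 BF DF 3F -> value 133685238 (4 byte(s))
  byte[11]=0xAC cont=1 payload=0x2C=44: acc |= 44<<0 -> acc=44 shift=7
  byte[12]=0xC8 cont=1 payload=0x48=72: acc |= 72<<7 -> acc=9260 shift=14
  byte[13]=0x60 cont=0 payload=0x60=96: acc |= 96<<14 -> acc=1582124 shift=21 [end]
Varint 5: bytes[11:14] = AC C8 60 -> value 1582124 (3 byte(s))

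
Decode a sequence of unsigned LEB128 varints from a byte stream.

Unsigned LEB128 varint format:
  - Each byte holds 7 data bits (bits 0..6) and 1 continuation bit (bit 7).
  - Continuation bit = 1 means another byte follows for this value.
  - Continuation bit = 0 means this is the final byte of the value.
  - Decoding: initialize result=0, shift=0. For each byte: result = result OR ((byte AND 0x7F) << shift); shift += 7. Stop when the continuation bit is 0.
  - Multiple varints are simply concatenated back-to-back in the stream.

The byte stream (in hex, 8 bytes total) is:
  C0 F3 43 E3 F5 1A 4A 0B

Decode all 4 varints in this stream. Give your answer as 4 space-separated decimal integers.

Answer: 1112512 441059 74 11

Derivation:
  byte[0]=0xC0 cont=1 payload=0x40=64: acc |= 64<<0 -> acc=64 shift=7
  byte[1]=0xF3 cont=1 payload=0x73=115: acc |= 115<<7 -> acc=14784 shift=14
  byte[2]=0x43 cont=0 payload=0x43=67: acc |= 67<<14 -> acc=1112512 shift=21 [end]
Varint 1: bytes[0:3] = C0 F3 43 -> value 1112512 (3 byte(s))
  byte[3]=0xE3 cont=1 payload=0x63=99: acc |= 99<<0 -> acc=99 shift=7
  byte[4]=0xF5 cont=1 payload=0x75=117: acc |= 117<<7 -> acc=15075 shift=14
  byte[5]=0x1A cont=0 payload=0x1A=26: acc |= 26<<14 -> acc=441059 shift=21 [end]
Varint 2: bytes[3:6] = E3 F5 1A -> value 441059 (3 byte(s))
  byte[6]=0x4A cont=0 payload=0x4A=74: acc |= 74<<0 -> acc=74 shift=7 [end]
Varint 3: bytes[6:7] = 4A -> value 74 (1 byte(s))
  byte[7]=0x0B cont=0 payload=0x0B=11: acc |= 11<<0 -> acc=11 shift=7 [end]
Varint 4: bytes[7:8] = 0B -> value 11 (1 byte(s))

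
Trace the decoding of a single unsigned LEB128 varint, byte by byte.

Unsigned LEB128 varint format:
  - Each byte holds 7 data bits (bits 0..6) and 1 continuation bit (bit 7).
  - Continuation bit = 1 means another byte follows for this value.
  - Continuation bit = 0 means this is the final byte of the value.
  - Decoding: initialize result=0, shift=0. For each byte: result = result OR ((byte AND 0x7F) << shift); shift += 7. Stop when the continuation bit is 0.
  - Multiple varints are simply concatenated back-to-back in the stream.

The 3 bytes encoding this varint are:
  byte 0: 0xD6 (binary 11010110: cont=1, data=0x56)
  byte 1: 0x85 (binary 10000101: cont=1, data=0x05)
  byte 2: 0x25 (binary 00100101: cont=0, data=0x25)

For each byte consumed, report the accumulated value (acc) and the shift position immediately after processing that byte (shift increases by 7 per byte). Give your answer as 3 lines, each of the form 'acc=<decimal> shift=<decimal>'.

byte 0=0xD6: payload=0x56=86, contrib = 86<<0 = 86; acc -> 86, shift -> 7
byte 1=0x85: payload=0x05=5, contrib = 5<<7 = 640; acc -> 726, shift -> 14
byte 2=0x25: payload=0x25=37, contrib = 37<<14 = 606208; acc -> 606934, shift -> 21

Answer: acc=86 shift=7
acc=726 shift=14
acc=606934 shift=21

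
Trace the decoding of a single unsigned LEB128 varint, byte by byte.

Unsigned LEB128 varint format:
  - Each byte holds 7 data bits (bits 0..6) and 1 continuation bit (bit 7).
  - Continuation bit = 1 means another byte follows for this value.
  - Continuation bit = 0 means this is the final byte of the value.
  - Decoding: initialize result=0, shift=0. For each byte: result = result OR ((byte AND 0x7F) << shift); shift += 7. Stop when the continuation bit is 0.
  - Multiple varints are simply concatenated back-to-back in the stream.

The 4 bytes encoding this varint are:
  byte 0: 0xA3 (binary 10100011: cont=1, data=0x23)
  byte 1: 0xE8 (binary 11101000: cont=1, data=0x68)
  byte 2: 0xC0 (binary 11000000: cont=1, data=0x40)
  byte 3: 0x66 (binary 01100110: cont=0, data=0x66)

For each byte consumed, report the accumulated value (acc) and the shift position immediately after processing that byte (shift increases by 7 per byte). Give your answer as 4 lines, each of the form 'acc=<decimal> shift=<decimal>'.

byte 0=0xA3: payload=0x23=35, contrib = 35<<0 = 35; acc -> 35, shift -> 7
byte 1=0xE8: payload=0x68=104, contrib = 104<<7 = 13312; acc -> 13347, shift -> 14
byte 2=0xC0: payload=0x40=64, contrib = 64<<14 = 1048576; acc -> 1061923, shift -> 21
byte 3=0x66: payload=0x66=102, contrib = 102<<21 = 213909504; acc -> 214971427, shift -> 28

Answer: acc=35 shift=7
acc=13347 shift=14
acc=1061923 shift=21
acc=214971427 shift=28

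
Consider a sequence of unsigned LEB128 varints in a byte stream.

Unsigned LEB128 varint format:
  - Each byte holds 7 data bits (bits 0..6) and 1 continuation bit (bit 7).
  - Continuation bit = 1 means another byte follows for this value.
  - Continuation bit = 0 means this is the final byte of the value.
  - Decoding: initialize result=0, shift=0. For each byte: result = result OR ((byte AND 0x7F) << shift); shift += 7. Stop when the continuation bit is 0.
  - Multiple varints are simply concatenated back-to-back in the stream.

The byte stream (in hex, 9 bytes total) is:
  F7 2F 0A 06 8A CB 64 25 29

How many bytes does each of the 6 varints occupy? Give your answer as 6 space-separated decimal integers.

Answer: 2 1 1 3 1 1

Derivation:
  byte[0]=0xF7 cont=1 payload=0x77=119: acc |= 119<<0 -> acc=119 shift=7
  byte[1]=0x2F cont=0 payload=0x2F=47: acc |= 47<<7 -> acc=6135 shift=14 [end]
Varint 1: bytes[0:2] = F7 2F -> value 6135 (2 byte(s))
  byte[2]=0x0A cont=0 payload=0x0A=10: acc |= 10<<0 -> acc=10 shift=7 [end]
Varint 2: bytes[2:3] = 0A -> value 10 (1 byte(s))
  byte[3]=0x06 cont=0 payload=0x06=6: acc |= 6<<0 -> acc=6 shift=7 [end]
Varint 3: bytes[3:4] = 06 -> value 6 (1 byte(s))
  byte[4]=0x8A cont=1 payload=0x0A=10: acc |= 10<<0 -> acc=10 shift=7
  byte[5]=0xCB cont=1 payload=0x4B=75: acc |= 75<<7 -> acc=9610 shift=14
  byte[6]=0x64 cont=0 payload=0x64=100: acc |= 100<<14 -> acc=1648010 shift=21 [end]
Varint 4: bytes[4:7] = 8A CB 64 -> value 1648010 (3 byte(s))
  byte[7]=0x25 cont=0 payload=0x25=37: acc |= 37<<0 -> acc=37 shift=7 [end]
Varint 5: bytes[7:8] = 25 -> value 37 (1 byte(s))
  byte[8]=0x29 cont=0 payload=0x29=41: acc |= 41<<0 -> acc=41 shift=7 [end]
Varint 6: bytes[8:9] = 29 -> value 41 (1 byte(s))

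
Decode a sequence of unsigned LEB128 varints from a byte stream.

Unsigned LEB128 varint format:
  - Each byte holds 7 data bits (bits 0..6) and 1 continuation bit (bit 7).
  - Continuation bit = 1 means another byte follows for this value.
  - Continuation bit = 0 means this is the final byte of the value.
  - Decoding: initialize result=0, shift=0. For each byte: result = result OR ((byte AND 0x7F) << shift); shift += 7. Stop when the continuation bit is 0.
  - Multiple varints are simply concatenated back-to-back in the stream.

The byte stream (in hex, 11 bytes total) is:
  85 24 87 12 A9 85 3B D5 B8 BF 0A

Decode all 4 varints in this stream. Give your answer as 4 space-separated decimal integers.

Answer: 4613 2311 967337 22010965

Derivation:
  byte[0]=0x85 cont=1 payload=0x05=5: acc |= 5<<0 -> acc=5 shift=7
  byte[1]=0x24 cont=0 payload=0x24=36: acc |= 36<<7 -> acc=4613 shift=14 [end]
Varint 1: bytes[0:2] = 85 24 -> value 4613 (2 byte(s))
  byte[2]=0x87 cont=1 payload=0x07=7: acc |= 7<<0 -> acc=7 shift=7
  byte[3]=0x12 cont=0 payload=0x12=18: acc |= 18<<7 -> acc=2311 shift=14 [end]
Varint 2: bytes[2:4] = 87 12 -> value 2311 (2 byte(s))
  byte[4]=0xA9 cont=1 payload=0x29=41: acc |= 41<<0 -> acc=41 shift=7
  byte[5]=0x85 cont=1 payload=0x05=5: acc |= 5<<7 -> acc=681 shift=14
  byte[6]=0x3B cont=0 payload=0x3B=59: acc |= 59<<14 -> acc=967337 shift=21 [end]
Varint 3: bytes[4:7] = A9 85 3B -> value 967337 (3 byte(s))
  byte[7]=0xD5 cont=1 payload=0x55=85: acc |= 85<<0 -> acc=85 shift=7
  byte[8]=0xB8 cont=1 payload=0x38=56: acc |= 56<<7 -> acc=7253 shift=14
  byte[9]=0xBF cont=1 payload=0x3F=63: acc |= 63<<14 -> acc=1039445 shift=21
  byte[10]=0x0A cont=0 payload=0x0A=10: acc |= 10<<21 -> acc=22010965 shift=28 [end]
Varint 4: bytes[7:11] = D5 B8 BF 0A -> value 22010965 (4 byte(s))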